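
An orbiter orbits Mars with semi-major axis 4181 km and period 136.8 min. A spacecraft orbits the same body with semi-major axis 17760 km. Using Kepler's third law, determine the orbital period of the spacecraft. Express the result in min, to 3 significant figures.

T₂ ≈ 1200 min

Kepler's third law: T² ∝ a³, so T₂ = T₁ (a₂/a₁)^(3/2).
a₂/a₁ = 4.248, (a₂/a₁)^(3/2) = 8.755.
T₂ = 136.8 × 8.755 = 1198 min.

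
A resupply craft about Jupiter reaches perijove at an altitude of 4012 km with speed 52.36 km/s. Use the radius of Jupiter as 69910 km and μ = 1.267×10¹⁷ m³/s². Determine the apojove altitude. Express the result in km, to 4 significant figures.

apojove altitude ≈ 2.254×10⁵ km

r_p = 69910 + 4012 = 73922 km = 7.392×10⁷ m.
Specific energy ε = v²/2 − μ/r = -3.432×10⁸ J/kg, so a = −μ/(2ε) = 1.846×10⁸ m.
The apsides satisfy r_p + r_a = 2a, so the apojove radius is 2a − r_p = 2.953×10⁸ m = 2.9527×10⁵ km.
Apojove altitude = 2.9527×10⁵ − 69910 = 2.2536×10⁵ km.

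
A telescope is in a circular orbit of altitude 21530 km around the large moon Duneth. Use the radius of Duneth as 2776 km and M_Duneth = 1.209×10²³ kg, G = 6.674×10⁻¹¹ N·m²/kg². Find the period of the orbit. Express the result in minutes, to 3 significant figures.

μ = GM = 6.674×10⁻¹¹ × 1.209×10²³ = 8.069×10¹² m³/s².
r = 2776 + 21530 = 24306 km = 2.4306×10⁷ m.
Kepler's third law: T = 2π√(r³/μ) = 2π√((2.431×10⁷)³ / 8.069×10¹²).
r³/μ = 1.780×10⁹ s², so T = 2π × 4.219×10⁴ = 2.651×10⁵ s.
Converting: 2.651×10⁵ s ÷ 60.00 = 4418 minutes.

T ≈ 4420 minutes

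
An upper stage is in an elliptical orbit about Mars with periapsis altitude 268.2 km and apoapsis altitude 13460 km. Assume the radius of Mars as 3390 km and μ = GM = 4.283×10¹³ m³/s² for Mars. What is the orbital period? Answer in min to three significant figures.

T ≈ 525 min

r_p = 3390 + 268.2 = 3658.2 km = 3.6582×10⁶ m.
r_a = 3390 + 13460 = 16850 km = 1.6850×10⁷ m.
Semi-major axis a = (r_p + r_a)/2 = (3658.2 + 16850)/2 = 10254 km = 1.025×10⁷ m.
By Kepler's third law T = 2π√(a³/μ) = 2π × 5.017×10³ = 3.152×10⁴ s.
= 525.4 min.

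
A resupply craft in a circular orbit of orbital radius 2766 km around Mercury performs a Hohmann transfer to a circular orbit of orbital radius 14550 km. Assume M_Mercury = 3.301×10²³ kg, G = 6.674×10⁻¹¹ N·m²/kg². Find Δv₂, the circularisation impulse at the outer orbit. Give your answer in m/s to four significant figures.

μ = GM = 6.674×10⁻¹¹ × 3.301×10²³ = 2.203×10¹³ m³/s².
r₁ = 2766 km = 2.766×10⁶ m.
r₂ = 14550 km = 1.455×10⁷ m.
Transfer ellipse a_t = (r₁ + r₂)/2 = 8.658×10⁶ m.
At r₁: circular v_c1 = √(μ/r₁) = 2822 m/s; transfer-periherm v_p = √[μ(2/r₁ − 1/a_t)] = 3659 m/s.
At r₂: circular v_c2 = √(μ/r₂) = 1231 m/s; transfer-apoherm v_a = √[μ(2/r₂ − 1/a_t)] = 695.5 m/s.
Δv₂ = v_c2 − v_a = 535.0 m/s.

Δv ≈ 535.0 m/s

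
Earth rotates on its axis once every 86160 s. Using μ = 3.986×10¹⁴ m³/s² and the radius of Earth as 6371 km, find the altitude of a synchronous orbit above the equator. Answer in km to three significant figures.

h_sync ≈ 35800 km

A synchronous orbit has period T, so by Kepler's third law a = (μT²/4π²)^(1/3).
μT²/4π² = 3.986×10¹⁴ × (8.616×10⁴)² / 39.48 = 7.495×10²² m³.
a = 4.216×10⁷ m = 42163 km.
Altitude h = a − R = 42163 − 6371 = 35792 km.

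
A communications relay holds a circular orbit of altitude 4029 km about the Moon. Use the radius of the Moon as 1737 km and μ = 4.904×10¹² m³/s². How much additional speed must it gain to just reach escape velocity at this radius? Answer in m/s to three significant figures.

r = 1737 + 4029 = 5766.0 km = 5.7660×10⁶ m.
Circular speed v_c = √(μ/r) = 922.2 m/s.
Escape speed v_esc = √(2μ/r) = √2 × v_c = 1304 m/s.
Δv = v_esc − v_c = 382.0 m/s.

Δv ≈ 382 m/s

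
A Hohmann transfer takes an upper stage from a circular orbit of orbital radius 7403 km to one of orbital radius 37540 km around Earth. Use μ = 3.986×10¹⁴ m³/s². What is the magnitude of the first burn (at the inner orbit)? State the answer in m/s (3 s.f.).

Δv ≈ 2150 m/s

r₁ = 7403 km = 7.403×10⁶ m.
r₂ = 37540 km = 3.754×10⁷ m.
Transfer ellipse a_t = (r₁ + r₂)/2 = 2.247×10⁷ m.
At r₁: circular v_c1 = √(μ/r₁) = 7338 m/s; transfer-perigee v_p = √[μ(2/r₁ − 1/a_t)] = 9484 m/s.
Δv₁ = v_p − v_c1 = 2146 m/s.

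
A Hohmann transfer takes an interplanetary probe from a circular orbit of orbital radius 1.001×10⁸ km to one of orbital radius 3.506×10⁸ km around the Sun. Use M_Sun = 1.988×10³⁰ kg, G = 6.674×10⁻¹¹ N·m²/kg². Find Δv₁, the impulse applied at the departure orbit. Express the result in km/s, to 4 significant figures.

μ = GM = 6.674×10⁻¹¹ × 1.988×10³⁰ = 1.327×10²⁰ m³/s².
r₁ = 1.001×10⁸ km = 1.001×10¹¹ m.
r₂ = 3.506×10⁸ km = 3.506×10¹¹ m.
Transfer ellipse a_t = (r₁ + r₂)/2 = 2.254×10¹¹ m.
At r₁: circular v_c1 = √(μ/r₁) = 36410 m/s; transfer-perihelion v_p = √[μ(2/r₁ − 1/a_t)] = 45410 m/s.
Δv₁ = v_p − v_c1 = 9004 m/s.
= 9.004 km/s.

Δv ≈ 9.004 km/s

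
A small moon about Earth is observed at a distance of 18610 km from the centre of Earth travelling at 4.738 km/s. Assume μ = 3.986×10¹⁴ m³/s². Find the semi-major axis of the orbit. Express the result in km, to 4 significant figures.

a ≈ 19550 km

r = 1.861×10⁷ m.
Specific orbital energy ε = v²/2 − μ/r = (4738)²/2 − 3.986×10¹⁴/1.861×10⁷ = -1.019×10⁷ J/kg.
Since ε = −μ/(2a), a = −μ/(2ε) = 1.955×10⁷ m = 19550 km.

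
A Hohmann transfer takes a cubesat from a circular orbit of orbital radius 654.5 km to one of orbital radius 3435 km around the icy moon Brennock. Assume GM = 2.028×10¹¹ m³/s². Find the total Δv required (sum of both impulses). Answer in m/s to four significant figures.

r₁ = 654.5 km = 6.545×10⁵ m.
r₂ = 3435 km = 3.435×10⁶ m.
Transfer ellipse a_t = (r₁ + r₂)/2 = 2.045×10⁶ m.
At r₁: circular v_c1 = √(μ/r₁) = 556.6 m/s; transfer-periapsis v_p = √[μ(2/r₁ − 1/a_t)] = 721.5 m/s.
Δv₁ = v_p − v_c1 = 164.8 m/s.
At r₂: circular v_c2 = √(μ/r₂) = 243.0 m/s; transfer-apoapsis v_a = √[μ(2/r₂ − 1/a_t)] = 137.5 m/s.
Δv₂ = v_c2 − v_a = 105.5 m/s.
Total Δv = Δv₁ + Δv₂ = 270.3 m/s.

Δv_total ≈ 270.3 m/s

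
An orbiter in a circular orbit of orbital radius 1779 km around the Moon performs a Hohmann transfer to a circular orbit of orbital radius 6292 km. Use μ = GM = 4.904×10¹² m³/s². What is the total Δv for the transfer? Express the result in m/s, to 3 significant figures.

Δv_total ≈ 710 m/s

r₁ = 1779 km = 1.779×10⁶ m.
r₂ = 6292 km = 6.292×10⁶ m.
Transfer ellipse a_t = (r₁ + r₂)/2 = 4.036×10⁶ m.
At r₁: circular v_c1 = √(μ/r₁) = 1660 m/s; transfer-perilune v_p = √[μ(2/r₁ − 1/a_t)] = 2073 m/s.
Δv₁ = v_p − v_c1 = 412.9 m/s.
At r₂: circular v_c2 = √(μ/r₂) = 882.8 m/s; transfer-apolune v_a = √[μ(2/r₂ − 1/a_t)] = 586.2 m/s.
Δv₂ = v_c2 − v_a = 296.7 m/s.
Total Δv = Δv₁ + Δv₂ = 709.5 m/s.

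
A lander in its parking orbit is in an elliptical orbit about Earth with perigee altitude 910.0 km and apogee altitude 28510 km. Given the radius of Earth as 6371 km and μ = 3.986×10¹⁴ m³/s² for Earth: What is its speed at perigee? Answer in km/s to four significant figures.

r_p = 6371 + 910.0 = 7281.0 km = 7.2810×10⁶ m.
r_a = 6371 + 28510 = 34881 km = 3.4881×10⁷ m.
Semi-major axis a = (r_p + r_a)/2 = 21081 km = 2.108×10⁷ m.
Vis-viva: v² = μ(2/r − 1/a) = 3.986×10¹⁴ × (2.747×10⁻⁷ − 4.744×10⁻⁸) = 9.058×10⁷ m²/s².
v = 9517 m/s = 9.517 km/s.

v ≈ 9.517 km/s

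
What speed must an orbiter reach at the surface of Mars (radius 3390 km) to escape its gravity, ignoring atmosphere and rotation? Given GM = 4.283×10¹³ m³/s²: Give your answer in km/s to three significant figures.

v_esc ≈ 5.03 km/s

r = R = 3.390×10⁶ m.
Escape speed v_esc = √(2μ/r) = √(2 × 4.283×10¹³ / 3.390×10⁶) = √(2.527×10⁷) = 5027 m/s.
= 5.027 km/s.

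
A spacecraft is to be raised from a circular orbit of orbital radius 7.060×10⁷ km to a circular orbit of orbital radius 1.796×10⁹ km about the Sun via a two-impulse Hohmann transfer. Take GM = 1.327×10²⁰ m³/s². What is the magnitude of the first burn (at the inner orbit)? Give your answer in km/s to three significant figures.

r₁ = 7.060×10⁷ km = 7.060×10¹⁰ m.
r₂ = 1.796×10⁹ km = 1.796×10¹² m.
Transfer ellipse a_t = (r₁ + r₂)/2 = 9.333×10¹¹ m.
At r₁: circular v_c1 = √(μ/r₁) = 43350 m/s; transfer-perihelion v_p = √[μ(2/r₁ − 1/a_t)] = 60140 m/s.
Δv₁ = v_p − v_c1 = 16790 m/s.
= 16.79 km/s.

Δv ≈ 16.8 km/s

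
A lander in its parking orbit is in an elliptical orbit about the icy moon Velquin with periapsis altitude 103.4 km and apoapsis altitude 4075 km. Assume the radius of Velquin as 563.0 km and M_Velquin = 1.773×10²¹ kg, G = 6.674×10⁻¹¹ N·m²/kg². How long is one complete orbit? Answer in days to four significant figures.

T ≈ 0.9131 days

μ = GM = 6.674×10⁻¹¹ × 1.773×10²¹ = 1.183×10¹¹ m³/s².
r_p = 563.0 + 103.4 = 666.40 km = 6.6640×10⁵ m.
r_a = 563.0 + 4075 = 4638.0 km = 4.6380×10⁶ m.
Semi-major axis a = (r_p + r_a)/2 = (666.40 + 4638.0)/2 = 2652.2 km = 2.652×10⁶ m.
By Kepler's third law T = 2π√(a³/μ) = 2π × 1.256×10⁴ = 7.889×10⁴ s.
= 0.9131 days.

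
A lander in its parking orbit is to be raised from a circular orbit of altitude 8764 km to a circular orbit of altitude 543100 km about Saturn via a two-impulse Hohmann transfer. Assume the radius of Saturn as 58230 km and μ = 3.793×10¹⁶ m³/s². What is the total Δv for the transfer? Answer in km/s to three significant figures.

Δv_total ≈ 12.5 km/s

r₁ = 58230 + 8764 = 66994 km = 6.6994×10⁷ m.
r₂ = 58230 + 543100 = 601330 km = 6.0133×10⁸ m.
Transfer ellipse a_t = (r₁ + r₂)/2 = 3.342×10⁸ m.
At r₁: circular v_c1 = √(μ/r₁) = 23790 m/s; transfer-perikrone v_p = √[μ(2/r₁ − 1/a_t)] = 31920 m/s.
Δv₁ = v_p − v_c1 = 8125 m/s.
At r₂: circular v_c2 = √(μ/r₂) = 7942 m/s; transfer-apokrone v_a = √[μ(2/r₂ − 1/a_t)] = 3556 m/s.
Δv₂ = v_c2 − v_a = 4386 m/s.
Total Δv = Δv₁ + Δv₂ = 12510 m/s = 12.51 km/s.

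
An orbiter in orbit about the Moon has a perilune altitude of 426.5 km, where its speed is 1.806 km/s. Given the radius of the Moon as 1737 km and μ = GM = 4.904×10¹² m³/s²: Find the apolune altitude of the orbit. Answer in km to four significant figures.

apolune altitude ≈ 3812 km

r_p = 1737 + 426.5 = 2163.5 km = 2.164×10⁶ m.
Specific energy ε = v²/2 − μ/r = -6.359×10⁵ J/kg, so a = −μ/(2ε) = 3.856×10⁶ m.
The apsides satisfy r_p + r_a = 2a, so the apolune radius is 2a − r_p = 5.549×10⁶ m = 5548.7 km.
Apolune altitude = 5548.7 − 1737 = 3811.7 km.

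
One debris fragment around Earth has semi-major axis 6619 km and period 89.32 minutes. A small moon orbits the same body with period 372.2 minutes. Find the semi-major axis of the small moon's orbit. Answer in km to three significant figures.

a₂ ≈ 17100 km

Kepler's third law: a³ ∝ T², so a₂ = a₁ (T₂/T₁)^(2/3).
T₂/T₁ = 4.167, (T₂/T₁)^(2/3) = 2.590.
a₂ = 6619 × 2.590 = 17140 km.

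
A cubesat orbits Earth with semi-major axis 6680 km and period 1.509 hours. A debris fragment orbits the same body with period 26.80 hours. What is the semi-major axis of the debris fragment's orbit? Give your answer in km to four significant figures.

a₂ ≈ 45470 km

Kepler's third law: a³ ∝ T², so a₂ = a₁ (T₂/T₁)^(2/3).
T₂/T₁ = 17.76, (T₂/T₁)^(2/3) = 6.807.
a₂ = 6680 × 6.807 = 45470 km.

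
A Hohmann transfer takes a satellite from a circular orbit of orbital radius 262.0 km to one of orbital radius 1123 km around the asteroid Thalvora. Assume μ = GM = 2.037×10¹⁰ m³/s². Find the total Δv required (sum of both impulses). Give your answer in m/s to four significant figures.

Δv_total ≈ 128.1 m/s

r₁ = 262.0 km = 2.620×10⁵ m.
r₂ = 1123 km = 1.123×10⁶ m.
Transfer ellipse a_t = (r₁ + r₂)/2 = 6.925×10⁵ m.
At r₁: circular v_c1 = √(μ/r₁) = 278.8 m/s; transfer-periapsis v_p = √[μ(2/r₁ − 1/a_t)] = 355.1 m/s.
Δv₁ = v_p − v_c1 = 76.25 m/s.
At r₂: circular v_c2 = √(μ/r₂) = 134.7 m/s; transfer-apoapsis v_a = √[μ(2/r₂ − 1/a_t)] = 82.84 m/s.
Δv₂ = v_c2 − v_a = 51.84 m/s.
Total Δv = Δv₁ + Δv₂ = 128.1 m/s.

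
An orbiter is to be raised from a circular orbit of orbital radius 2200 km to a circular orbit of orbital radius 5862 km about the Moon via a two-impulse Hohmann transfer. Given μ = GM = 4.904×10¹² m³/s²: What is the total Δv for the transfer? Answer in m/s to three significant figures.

r₁ = 2200 km = 2.200×10⁶ m.
r₂ = 5862 km = 5.862×10⁶ m.
Transfer ellipse a_t = (r₁ + r₂)/2 = 4.031×10⁶ m.
At r₁: circular v_c1 = √(μ/r₁) = 1493 m/s; transfer-perilune v_p = √[μ(2/r₁ − 1/a_t)] = 1800 m/s.
Δv₁ = v_p − v_c1 = 307.4 m/s.
At r₂: circular v_c2 = √(μ/r₂) = 914.6 m/s; transfer-apolune v_a = √[μ(2/r₂ − 1/a_t)] = 675.7 m/s.
Δv₂ = v_c2 − v_a = 238.9 m/s.
Total Δv = Δv₁ + Δv₂ = 546.4 m/s.

Δv_total ≈ 546 m/s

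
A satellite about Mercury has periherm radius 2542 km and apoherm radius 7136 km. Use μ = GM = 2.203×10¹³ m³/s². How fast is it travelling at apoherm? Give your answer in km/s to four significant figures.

v ≈ 1.273 km/s

Semi-major axis a = (r_p + r_a)/2 = 4839.0 km = 4.839×10⁶ m.
Vis-viva: v² = μ(2/r − 1/a) = 2.203×10¹³ × (2.803×10⁻⁷ − 2.067×10⁻⁷) = 1.622×10⁶ m²/s².
v = 1273 m/s = 1.273 km/s.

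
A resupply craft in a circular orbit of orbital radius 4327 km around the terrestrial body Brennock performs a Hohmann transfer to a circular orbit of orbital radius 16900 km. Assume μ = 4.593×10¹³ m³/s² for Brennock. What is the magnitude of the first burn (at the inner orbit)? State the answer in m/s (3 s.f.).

Δv ≈ 853 m/s

r₁ = 4327 km = 4.327×10⁶ m.
r₂ = 16900 km = 1.690×10⁷ m.
Transfer ellipse a_t = (r₁ + r₂)/2 = 1.061×10⁷ m.
At r₁: circular v_c1 = √(μ/r₁) = 3258 m/s; transfer-periapsis v_p = √[μ(2/r₁ − 1/a_t)] = 4111 m/s.
Δv₁ = v_p − v_c1 = 853.2 m/s.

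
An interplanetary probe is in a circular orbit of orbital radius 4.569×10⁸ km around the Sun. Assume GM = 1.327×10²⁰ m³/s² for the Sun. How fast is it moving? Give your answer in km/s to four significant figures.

v ≈ 17.04 km/s

r = 4.569×10⁸ km = 4.569×10¹¹ m.
For a circular orbit v = √(μ/r) = √(1.327×10²⁰ / 4.569×10¹¹) = √(2.904×10⁸) = 17040 m/s.
That is 17.04 km/s.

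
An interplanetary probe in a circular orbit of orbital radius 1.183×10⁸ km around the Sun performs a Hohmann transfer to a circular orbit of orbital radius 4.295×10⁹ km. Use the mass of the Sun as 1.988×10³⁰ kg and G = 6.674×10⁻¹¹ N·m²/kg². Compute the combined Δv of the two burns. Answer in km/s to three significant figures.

Δv_total ≈ 17.5 km/s

μ = GM = 6.674×10⁻¹¹ × 1.988×10³⁰ = 1.327×10²⁰ m³/s².
r₁ = 1.183×10⁸ km = 1.183×10¹¹ m.
r₂ = 4.295×10⁹ km = 4.295×10¹² m.
Transfer ellipse a_t = (r₁ + r₂)/2 = 2.207×10¹² m.
At r₁: circular v_c1 = √(μ/r₁) = 33490 m/s; transfer-perihelion v_p = √[μ(2/r₁ − 1/a_t)] = 46720 m/s.
Δv₁ = v_p − v_c1 = 13230 m/s.
At r₂: circular v_c2 = √(μ/r₂) = 5558 m/s; transfer-aphelion v_a = √[μ(2/r₂ − 1/a_t)] = 1287 m/s.
Δv₂ = v_c2 − v_a = 4271 m/s.
Total Δv = Δv₁ + Δv₂ = 17500 m/s = 17.50 km/s.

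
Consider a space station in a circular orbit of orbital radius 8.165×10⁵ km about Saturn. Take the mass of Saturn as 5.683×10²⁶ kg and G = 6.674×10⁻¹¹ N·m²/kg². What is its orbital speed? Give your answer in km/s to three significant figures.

μ = GM = 6.674×10⁻¹¹ × 5.683×10²⁶ = 3.793×10¹⁶ m³/s².
r = 8.165×10⁵ km = 8.165×10⁸ m.
For a circular orbit v = √(μ/r) = √(3.793×10¹⁶ / 8.165×10⁸) = √(4.645×10⁷) = 6816 m/s.
That is 6.816 km/s.

v ≈ 6.82 km/s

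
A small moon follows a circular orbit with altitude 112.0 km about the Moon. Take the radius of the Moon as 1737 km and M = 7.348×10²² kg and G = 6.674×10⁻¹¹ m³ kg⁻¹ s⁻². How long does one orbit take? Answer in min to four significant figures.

T ≈ 118.9 min

μ = GM = 6.674×10⁻¹¹ × 7.348×10²² = 4.904×10¹² m³/s².
r = 1737 + 112.0 = 1849.0 km = 1.8490×10⁶ m.
Kepler's third law: T = 2π√(r³/μ) = 2π√((1.849×10⁶)³ / 4.904×10¹²).
r³/μ = 1.289×10⁶ s², so T = 2π × 1.135×10³ = 7.134×10³ s.
Converting: 7.134×10³ s ÷ 60.00 = 118.9 min.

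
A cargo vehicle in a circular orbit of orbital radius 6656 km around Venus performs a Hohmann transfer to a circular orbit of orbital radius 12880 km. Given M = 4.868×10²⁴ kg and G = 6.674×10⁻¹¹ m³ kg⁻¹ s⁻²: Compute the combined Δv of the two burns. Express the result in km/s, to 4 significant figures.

μ = GM = 6.674×10⁻¹¹ × 4.868×10²⁴ = 3.249×10¹⁴ m³/s².
r₁ = 6656 km = 6.656×10⁶ m.
r₂ = 12880 km = 1.288×10⁷ m.
Transfer ellipse a_t = (r₁ + r₂)/2 = 9.768×10⁶ m.
At r₁: circular v_c1 = √(μ/r₁) = 6987 m/s; transfer-periapsis v_p = √[μ(2/r₁ − 1/a_t)] = 8023 m/s.
Δv₁ = v_p − v_c1 = 1036 m/s.
At r₂: circular v_c2 = √(μ/r₂) = 5022 m/s; transfer-apoapsis v_a = √[μ(2/r₂ − 1/a_t)] = 4146 m/s.
Δv₂ = v_c2 − v_a = 876.5 m/s.
Total Δv = Δv₁ + Δv₂ = 1913 m/s = 1.913 km/s.

Δv_total ≈ 1.913 km/s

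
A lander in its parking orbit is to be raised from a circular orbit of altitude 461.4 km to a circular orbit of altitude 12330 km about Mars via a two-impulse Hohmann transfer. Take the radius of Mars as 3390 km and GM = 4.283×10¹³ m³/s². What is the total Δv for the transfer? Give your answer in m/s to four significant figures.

r₁ = 3390 + 461.4 = 3851.4 km = 3.8514×10⁶ m.
r₂ = 3390 + 12330 = 15720 km = 1.5720×10⁷ m.
Transfer ellipse a_t = (r₁ + r₂)/2 = 9.786×10⁶ m.
At r₁: circular v_c1 = √(μ/r₁) = 3335 m/s; transfer-periapsis v_p = √[μ(2/r₁ − 1/a_t)] = 4227 m/s.
Δv₁ = v_p − v_c1 = 891.9 m/s.
At r₂: circular v_c2 = √(μ/r₂) = 1651 m/s; transfer-apoapsis v_a = √[μ(2/r₂ − 1/a_t)] = 1036 m/s.
Δv₂ = v_c2 − v_a = 615.1 m/s.
Total Δv = Δv₁ + Δv₂ = 1507 m/s.

Δv_total ≈ 1507 m/s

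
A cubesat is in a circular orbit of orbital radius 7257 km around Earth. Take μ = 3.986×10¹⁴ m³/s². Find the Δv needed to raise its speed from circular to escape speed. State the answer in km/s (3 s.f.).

r = 7257 km = 7.257×10⁶ m.
Circular speed v_c = √(μ/r) = 7411 m/s.
Escape speed v_esc = √(2μ/r) = √2 × v_c = 10480 m/s.
Δv = v_esc − v_c = 3070 m/s = 3.070 km/s.

Δv ≈ 3.07 km/s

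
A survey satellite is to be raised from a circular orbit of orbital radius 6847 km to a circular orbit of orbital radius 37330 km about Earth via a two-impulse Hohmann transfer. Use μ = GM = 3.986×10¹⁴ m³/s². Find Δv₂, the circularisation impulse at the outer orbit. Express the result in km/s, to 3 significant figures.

r₁ = 6847 km = 6.847×10⁶ m.
r₂ = 37330 km = 3.733×10⁷ m.
Transfer ellipse a_t = (r₁ + r₂)/2 = 2.209×10⁷ m.
At r₁: circular v_c1 = √(μ/r₁) = 7630 m/s; transfer-perigee v_p = √[μ(2/r₁ − 1/a_t)] = 9919 m/s.
At r₂: circular v_c2 = √(μ/r₂) = 3268 m/s; transfer-apogee v_a = √[μ(2/r₂ − 1/a_t)] = 1819 m/s.
Δv₂ = v_c2 − v_a = 1448 m/s.
= 1.448 km/s.

Δv ≈ 1.45 km/s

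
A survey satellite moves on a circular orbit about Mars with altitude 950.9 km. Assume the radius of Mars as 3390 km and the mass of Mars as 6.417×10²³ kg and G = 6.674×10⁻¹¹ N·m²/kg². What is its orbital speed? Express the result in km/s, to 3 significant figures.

v ≈ 3.14 km/s

μ = GM = 6.674×10⁻¹¹ × 6.417×10²³ = 4.283×10¹³ m³/s².
r = 3390 + 950.9 = 4340.9 km = 4.3409×10⁶ m.
For a circular orbit v = √(μ/r) = √(4.283×10¹³ / 4.341×10⁶) = √(9.866×10⁶) = 3141 m/s.
That is 3.141 km/s.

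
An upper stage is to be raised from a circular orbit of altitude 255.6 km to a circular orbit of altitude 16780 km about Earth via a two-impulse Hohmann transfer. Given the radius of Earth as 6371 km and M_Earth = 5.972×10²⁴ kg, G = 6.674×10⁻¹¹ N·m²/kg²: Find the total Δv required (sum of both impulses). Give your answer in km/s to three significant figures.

μ = GM = 6.674×10⁻¹¹ × 5.972×10²⁴ = 3.986×10¹⁴ m³/s².
r₁ = 6371 + 255.6 = 6626.6 km = 6.6266×10⁶ m.
r₂ = 6371 + 16780 = 23151 km = 2.3151×10⁷ m.
Transfer ellipse a_t = (r₁ + r₂)/2 = 1.489×10⁷ m.
At r₁: circular v_c1 = √(μ/r₁) = 7755 m/s; transfer-perigee v_p = √[μ(2/r₁ − 1/a_t)] = 9671 m/s.
Δv₁ = v_p − v_c1 = 1915 m/s.
At r₂: circular v_c2 = √(μ/r₂) = 4149 m/s; transfer-apogee v_a = √[μ(2/r₂ − 1/a_t)] = 2768 m/s.
Δv₂ = v_c2 − v_a = 1381 m/s.
Total Δv = Δv₁ + Δv₂ = 3296 m/s = 3.296 km/s.

Δv_total ≈ 3.30 km/s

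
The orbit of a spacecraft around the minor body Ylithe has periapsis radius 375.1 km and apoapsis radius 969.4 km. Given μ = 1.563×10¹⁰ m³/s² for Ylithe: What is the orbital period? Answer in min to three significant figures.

Semi-major axis a = (r_p + r_a)/2 = (375.10 + 969.40)/2 = 672.25 km = 6.722×10⁵ m.
By Kepler's third law T = 2π√(a³/μ) = 2π × 4.409×10³ = 2.770×10⁴ s.
= 461.7 min.

T ≈ 462 min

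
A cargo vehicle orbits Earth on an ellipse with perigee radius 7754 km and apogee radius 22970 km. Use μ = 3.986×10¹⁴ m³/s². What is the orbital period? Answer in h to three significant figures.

T ≈ 5.26 h

Semi-major axis a = (r_p + r_a)/2 = (7754.0 + 22970)/2 = 15362 km = 1.536×10⁷ m.
By Kepler's third law T = 2π√(a³/μ) = 2π × 3.016×10³ = 1.895×10⁴ s.
= 5.264 h.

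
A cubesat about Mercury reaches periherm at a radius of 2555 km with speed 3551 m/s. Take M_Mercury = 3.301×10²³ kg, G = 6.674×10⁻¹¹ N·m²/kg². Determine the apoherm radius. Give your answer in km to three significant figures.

apoherm radius ≈ 6950 km

μ = GM = 6.674×10⁻¹¹ × 3.301×10²³ = 2.203×10¹³ m³/s².
r_p = 2.555×10⁶ m.
Specific energy ε = v²/2 − μ/r = -2.318×10⁶ J/kg, so a = −μ/(2ε) = 4.752×10⁶ m.
The apsides satisfy r_p + r_a = 2a, so the apoherm radius is 2a − r_p = 6.950×10⁶ m = 6949.9 km.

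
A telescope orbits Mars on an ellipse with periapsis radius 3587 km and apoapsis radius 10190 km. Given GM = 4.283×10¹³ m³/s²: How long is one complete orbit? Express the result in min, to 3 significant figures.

T ≈ 289 min

Semi-major axis a = (r_p + r_a)/2 = (3587.0 + 10190)/2 = 6888.5 km = 6.888×10⁶ m.
By Kepler's third law T = 2π√(a³/μ) = 2π × 2.763×10³ = 1.736×10⁴ s.
= 289.3 min.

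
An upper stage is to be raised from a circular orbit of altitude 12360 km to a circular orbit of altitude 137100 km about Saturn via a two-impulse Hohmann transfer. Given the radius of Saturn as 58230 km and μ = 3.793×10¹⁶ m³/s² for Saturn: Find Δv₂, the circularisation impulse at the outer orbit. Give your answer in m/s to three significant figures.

r₁ = 58230 + 12360 = 70590 km = 7.0590×10⁷ m.
r₂ = 58230 + 137100 = 195330 km = 1.9533×10⁸ m.
Transfer ellipse a_t = (r₁ + r₂)/2 = 1.330×10⁸ m.
At r₁: circular v_c1 = √(μ/r₁) = 23180 m/s; transfer-perikrone v_p = √[μ(2/r₁ − 1/a_t)] = 28100 m/s.
At r₂: circular v_c2 = √(μ/r₂) = 13930 m/s; transfer-apokrone v_a = √[μ(2/r₂ − 1/a_t)] = 10150 m/s.
Δv₂ = v_c2 − v_a = 3781 m/s.

Δv ≈ 3780 m/s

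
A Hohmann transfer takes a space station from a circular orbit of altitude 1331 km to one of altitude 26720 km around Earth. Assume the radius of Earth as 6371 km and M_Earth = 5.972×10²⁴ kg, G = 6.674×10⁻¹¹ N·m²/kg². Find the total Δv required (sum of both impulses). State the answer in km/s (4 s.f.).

μ = GM = 6.674×10⁻¹¹ × 5.972×10²⁴ = 3.986×10¹⁴ m³/s².
r₁ = 6371 + 1331 = 7702.0 km = 7.7020×10⁶ m.
r₂ = 6371 + 26720 = 33091 km = 3.3091×10⁷ m.
Transfer ellipse a_t = (r₁ + r₂)/2 = 2.040×10⁷ m.
At r₁: circular v_c1 = √(μ/r₁) = 7194 m/s; transfer-perigee v_p = √[μ(2/r₁ − 1/a_t)] = 9163 m/s.
Δv₁ = v_p − v_c1 = 1969 m/s.
At r₂: circular v_c2 = √(μ/r₂) = 3471 m/s; transfer-apogee v_a = √[μ(2/r₂ − 1/a_t)] = 2133 m/s.
Δv₂ = v_c2 − v_a = 1338 m/s.
Total Δv = Δv₁ + Δv₂ = 3307 m/s = 3.307 km/s.

Δv_total ≈ 3.307 km/s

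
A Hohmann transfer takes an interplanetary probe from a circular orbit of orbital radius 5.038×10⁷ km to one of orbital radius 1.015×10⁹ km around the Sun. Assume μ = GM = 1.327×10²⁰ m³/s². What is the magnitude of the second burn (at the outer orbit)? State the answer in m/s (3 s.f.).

Δv ≈ 7920 m/s

r₁ = 5.038×10⁷ km = 5.038×10¹⁰ m.
r₂ = 1.015×10⁹ km = 1.015×10¹² m.
Transfer ellipse a_t = (r₁ + r₂)/2 = 5.327×10¹¹ m.
At r₁: circular v_c1 = √(μ/r₁) = 51320 m/s; transfer-perihelion v_p = √[μ(2/r₁ − 1/a_t)] = 70840 m/s.
At r₂: circular v_c2 = √(μ/r₂) = 11430 m/s; transfer-aphelion v_a = √[μ(2/r₂ − 1/a_t)] = 3516 m/s.
Δv₂ = v_c2 − v_a = 7918 m/s.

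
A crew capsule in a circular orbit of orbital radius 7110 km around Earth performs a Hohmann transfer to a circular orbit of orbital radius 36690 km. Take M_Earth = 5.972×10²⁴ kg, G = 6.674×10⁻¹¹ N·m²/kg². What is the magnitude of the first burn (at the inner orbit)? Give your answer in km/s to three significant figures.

μ = GM = 6.674×10⁻¹¹ × 5.972×10²⁴ = 3.986×10¹⁴ m³/s².
r₁ = 7110 km = 7.110×10⁶ m.
r₂ = 36690 km = 3.669×10⁷ m.
Transfer ellipse a_t = (r₁ + r₂)/2 = 2.190×10⁷ m.
At r₁: circular v_c1 = √(μ/r₁) = 7487 m/s; transfer-perigee v_p = √[μ(2/r₁ − 1/a_t)] = 9691 m/s.
Δv₁ = v_p − v_c1 = 2204 m/s.
= 2.204 km/s.

Δv ≈ 2.20 km/s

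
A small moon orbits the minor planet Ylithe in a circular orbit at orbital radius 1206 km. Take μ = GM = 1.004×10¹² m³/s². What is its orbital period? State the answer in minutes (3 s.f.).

T ≈ 138 minutes

r = 1206 km = 1.206×10⁶ m.
Kepler's third law: T = 2π√(r³/μ) = 2π√((1.206×10⁶)³ / 1.004×10¹²).
r³/μ = 1.747×10⁶ s², so T = 2π × 1.322×10³ = 8.305×10³ s.
Converting: 8.305×10³ s ÷ 60.00 = 138.4 minutes.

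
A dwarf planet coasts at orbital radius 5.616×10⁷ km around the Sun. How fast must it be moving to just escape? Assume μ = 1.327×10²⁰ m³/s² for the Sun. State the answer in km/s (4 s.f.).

v_esc ≈ 68.74 km/s

r = 5.616×10⁷ km = 5.616×10¹⁰ m.
Escape speed v_esc = √(2μ/r) = √(2 × 1.327×10²⁰ / 5.616×10¹⁰) = √(4.726×10⁹) = 68740 m/s.
= 68.74 km/s.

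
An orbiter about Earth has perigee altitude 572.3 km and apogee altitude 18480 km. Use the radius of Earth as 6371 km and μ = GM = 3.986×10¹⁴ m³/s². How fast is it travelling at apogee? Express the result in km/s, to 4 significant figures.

v ≈ 2.647 km/s

r_p = 6371 + 572.3 = 6943.3 km = 6.9433×10⁶ m.
r_a = 6371 + 18480 = 24851 km = 2.4851×10⁷ m.
Semi-major axis a = (r_p + r_a)/2 = 15897 km = 1.590×10⁷ m.
Vis-viva: v² = μ(2/r − 1/a) = 3.986×10¹⁴ × (8.048×10⁻⁸ − 6.290×10⁻⁸) = 7.006×10⁶ m²/s².
v = 2647 m/s = 2.647 km/s.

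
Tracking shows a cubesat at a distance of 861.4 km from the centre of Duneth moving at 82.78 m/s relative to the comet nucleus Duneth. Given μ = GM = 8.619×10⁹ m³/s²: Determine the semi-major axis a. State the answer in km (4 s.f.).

a ≈ 655.0 km

r = 8.614×10⁵ m.
Vis-viva rearranged: 1/a = 2/r − v²/μ = 2.322×10⁻⁶ − 7.950×10⁻⁷ = 1.527×10⁻⁶ m⁻¹.
a = 6.550×10⁵ m = 654.98 km.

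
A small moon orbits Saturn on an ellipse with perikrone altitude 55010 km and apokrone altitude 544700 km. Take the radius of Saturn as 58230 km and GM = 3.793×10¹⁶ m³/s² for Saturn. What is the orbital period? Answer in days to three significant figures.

r_p = 58230 + 55010 = 113240 km = 1.1324×10⁸ m.
r_a = 58230 + 544700 = 602930 km = 6.0293×10⁸ m.
Semi-major axis a = (r_p + r_a)/2 = (1.1324×10⁵ + 6.0293×10⁵)/2 = 3.5808×10⁵ km = 3.581×10⁸ m.
By Kepler's third law T = 2π√(a³/μ) = 2π × 3.479×10⁴ = 2.186×10⁵ s.
= 2.530 days.

T ≈ 2.53 days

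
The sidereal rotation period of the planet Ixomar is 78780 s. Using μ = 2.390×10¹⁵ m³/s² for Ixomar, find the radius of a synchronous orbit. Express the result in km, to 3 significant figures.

r_sync ≈ 72200 km

A synchronous orbit has period T, so by Kepler's third law a = (μT²/4π²)^(1/3).
μT²/4π² = 2.390×10¹⁵ × (7.878×10⁴)² / 39.48 = 3.757×10²³ m³.
a = 7.216×10⁷ m = 72159 km.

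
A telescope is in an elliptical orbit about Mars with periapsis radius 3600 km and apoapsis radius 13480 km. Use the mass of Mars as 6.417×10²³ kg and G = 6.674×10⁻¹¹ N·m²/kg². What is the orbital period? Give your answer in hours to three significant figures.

T ≈ 6.66 hours

μ = GM = 6.674×10⁻¹¹ × 6.417×10²³ = 4.283×10¹³ m³/s².
Semi-major axis a = (r_p + r_a)/2 = (3600.0 + 13480)/2 = 8540.0 km = 8.540×10⁶ m.
By Kepler's third law T = 2π√(a³/μ) = 2π × 3.814×10³ = 2.396×10⁴ s.
= 6.656 hours.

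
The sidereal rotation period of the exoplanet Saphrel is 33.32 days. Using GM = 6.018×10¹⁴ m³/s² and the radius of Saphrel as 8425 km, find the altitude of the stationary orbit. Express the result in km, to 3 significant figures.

T = 33.32 days = 2.879×10⁶ s.
A synchronous orbit has period T, so by Kepler's third law a = (μT²/4π²)^(1/3).
μT²/4π² = 6.018×10¹⁴ × (2.879×10⁶)² / 39.48 = 1.263×10²⁶ m³.
a = 5.018×10⁸ m = 5.0178×10⁵ km.
Altitude h = a − R = 5.0178×10⁵ − 8425 = 4.9335×10⁵ km.

h_sync ≈ 4.93×10⁵ km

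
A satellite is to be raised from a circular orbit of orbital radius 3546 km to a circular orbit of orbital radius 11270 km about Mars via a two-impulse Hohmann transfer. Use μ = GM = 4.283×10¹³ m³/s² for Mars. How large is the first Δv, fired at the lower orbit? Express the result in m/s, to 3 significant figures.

Δv ≈ 811 m/s

r₁ = 3546 km = 3.546×10⁶ m.
r₂ = 11270 km = 1.127×10⁷ m.
Transfer ellipse a_t = (r₁ + r₂)/2 = 7.408×10⁶ m.
At r₁: circular v_c1 = √(μ/r₁) = 3475 m/s; transfer-periapsis v_p = √[μ(2/r₁ − 1/a_t)] = 4287 m/s.
Δv₁ = v_p − v_c1 = 811.2 m/s.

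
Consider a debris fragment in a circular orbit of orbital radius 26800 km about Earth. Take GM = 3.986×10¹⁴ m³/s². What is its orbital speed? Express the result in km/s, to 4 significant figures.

r = 26800 km = 2.680×10⁷ m.
For a circular orbit v = √(μ/r) = √(3.986×10¹⁴ / 2.680×10⁷) = √(1.487×10⁷) = 3857 m/s.
That is 3.857 km/s.

v ≈ 3.857 km/s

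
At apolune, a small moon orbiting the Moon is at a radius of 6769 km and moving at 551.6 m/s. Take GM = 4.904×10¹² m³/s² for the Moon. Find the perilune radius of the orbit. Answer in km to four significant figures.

perilune radius ≈ 1799 km

r_a = 6.769×10⁶ m.
Specific energy ε = v²/2 − μ/r = -5.723×10⁵ J/kg, so a = −μ/(2ε) = 4.284×10⁶ m.
The apsides satisfy r_p + r_a = 2a, so the perilune radius is 2a − r_a = 1.799×10⁶ m = 1799.2 km.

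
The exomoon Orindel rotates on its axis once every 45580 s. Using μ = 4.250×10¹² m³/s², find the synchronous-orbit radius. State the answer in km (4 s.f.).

A synchronous orbit has period T, so by Kepler's third law a = (μT²/4π²)^(1/3).
μT²/4π² = 4.250×10¹² × (4.558×10⁴)² / 39.48 = 2.237×10²⁰ m³.
a = 6.070×10⁶ m = 6070.1 km.

r_sync ≈ 6070 km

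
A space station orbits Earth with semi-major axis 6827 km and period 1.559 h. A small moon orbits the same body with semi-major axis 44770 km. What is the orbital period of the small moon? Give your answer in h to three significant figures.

Kepler's third law: T² ∝ a³, so T₂ = T₁ (a₂/a₁)^(3/2).
a₂/a₁ = 6.558, (a₂/a₁)^(3/2) = 16.79.
T₂ = 1.559 × 16.79 = 26.18 h.

T₂ ≈ 26.2 h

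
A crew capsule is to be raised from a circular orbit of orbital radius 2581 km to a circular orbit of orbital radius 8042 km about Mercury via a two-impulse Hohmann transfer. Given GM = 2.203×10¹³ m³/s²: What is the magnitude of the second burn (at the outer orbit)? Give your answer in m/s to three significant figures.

r₁ = 2581 km = 2.581×10⁶ m.
r₂ = 8042 km = 8.042×10⁶ m.
Transfer ellipse a_t = (r₁ + r₂)/2 = 5.312×10⁶ m.
At r₁: circular v_c1 = √(μ/r₁) = 2922 m/s; transfer-periherm v_p = √[μ(2/r₁ − 1/a_t)] = 3595 m/s.
At r₂: circular v_c2 = √(μ/r₂) = 1655 m/s; transfer-apoherm v_a = √[μ(2/r₂ − 1/a_t)] = 1154 m/s.
Δv₂ = v_c2 − v_a = 501.4 m/s.

Δv ≈ 501 m/s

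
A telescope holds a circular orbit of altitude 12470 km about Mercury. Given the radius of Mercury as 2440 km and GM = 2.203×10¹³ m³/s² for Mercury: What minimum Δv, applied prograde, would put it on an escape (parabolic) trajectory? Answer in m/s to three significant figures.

Δv ≈ 503 m/s

r = 2440 + 12470 = 14910 km = 1.4910×10⁷ m.
Circular speed v_c = √(μ/r) = 1216 m/s.
Escape speed v_esc = √(2μ/r) = √2 × v_c = 1719 m/s.
Δv = v_esc − v_c = 503.5 m/s.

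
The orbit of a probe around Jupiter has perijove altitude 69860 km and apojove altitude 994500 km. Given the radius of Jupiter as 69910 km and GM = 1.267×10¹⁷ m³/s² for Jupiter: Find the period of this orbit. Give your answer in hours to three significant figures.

T ≈ 72.4 hours

r_p = 69910 + 69860 = 139770 km = 1.3977×10⁸ m.
r_a = 69910 + 994500 = 1064400 km = 1.0644×10⁹ m.
Semi-major axis a = (r_p + r_a)/2 = (1.3977×10⁵ + 1.0644×10⁶)/2 = 6.0209×10⁵ km = 6.021×10⁸ m.
By Kepler's third law T = 2π√(a³/μ) = 2π × 4.151×10⁴ = 2.608×10⁵ s.
= 72.44 hours.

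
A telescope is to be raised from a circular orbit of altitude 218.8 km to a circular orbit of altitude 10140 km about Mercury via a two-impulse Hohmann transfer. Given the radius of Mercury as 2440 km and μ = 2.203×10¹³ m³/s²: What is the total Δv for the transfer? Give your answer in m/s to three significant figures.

r₁ = 2440 + 218.8 = 2658.8 km = 2.6588×10⁶ m.
r₂ = 2440 + 10140 = 12580 km = 1.2580×10⁷ m.
Transfer ellipse a_t = (r₁ + r₂)/2 = 7.619×10⁶ m.
At r₁: circular v_c1 = √(μ/r₁) = 2878 m/s; transfer-periherm v_p = √[μ(2/r₁ − 1/a_t)] = 3699 m/s.
Δv₁ = v_p − v_c1 = 820.2 m/s.
At r₂: circular v_c2 = √(μ/r₂) = 1323 m/s; transfer-apoherm v_a = √[μ(2/r₂ − 1/a_t)] = 781.7 m/s.
Δv₂ = v_c2 − v_a = 541.6 m/s.
Total Δv = Δv₁ + Δv₂ = 1362 m/s.

Δv_total ≈ 1360 m/s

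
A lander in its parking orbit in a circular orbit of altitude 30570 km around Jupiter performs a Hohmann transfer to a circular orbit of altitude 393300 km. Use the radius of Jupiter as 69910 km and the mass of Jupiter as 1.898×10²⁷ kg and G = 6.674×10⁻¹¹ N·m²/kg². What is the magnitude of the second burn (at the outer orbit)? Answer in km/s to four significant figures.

μ = GM = 6.674×10⁻¹¹ × 1.898×10²⁷ = 1.267×10¹⁷ m³/s².
r₁ = 69910 + 30570 = 100480 km = 1.0048×10⁸ m.
r₂ = 69910 + 393300 = 463210 km = 4.6321×10⁸ m.
Transfer ellipse a_t = (r₁ + r₂)/2 = 2.818×10⁸ m.
At r₁: circular v_c1 = √(μ/r₁) = 35510 m/s; transfer-perijove v_p = √[μ(2/r₁ − 1/a_t)] = 45520 m/s.
At r₂: circular v_c2 = √(μ/r₂) = 16540 m/s; transfer-apojove v_a = √[μ(2/r₂ − 1/a_t)] = 9874 m/s.
Δv₂ = v_c2 − v_a = 6663 m/s.
= 6.663 km/s.

Δv ≈ 6.663 km/s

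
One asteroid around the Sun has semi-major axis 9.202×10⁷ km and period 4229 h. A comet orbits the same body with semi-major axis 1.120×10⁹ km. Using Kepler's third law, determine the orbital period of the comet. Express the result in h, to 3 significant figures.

T₂ ≈ 1.80×10⁵ h

Kepler's third law: T² ∝ a³, so T₂ = T₁ (a₂/a₁)^(3/2).
a₂/a₁ = 12.17, (a₂/a₁)^(3/2) = 42.46.
T₂ = 4229 × 42.46 = 1.796×10⁵ h.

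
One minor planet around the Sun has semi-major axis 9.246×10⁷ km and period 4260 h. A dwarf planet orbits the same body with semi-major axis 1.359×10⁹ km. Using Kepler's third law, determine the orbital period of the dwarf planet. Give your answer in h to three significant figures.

Kepler's third law: T² ∝ a³, so T₂ = T₁ (a₂/a₁)^(3/2).
a₂/a₁ = 14.70, (a₂/a₁)^(3/2) = 56.35.
T₂ = 4260 × 56.35 = 2.401×10⁵ h.

T₂ ≈ 2.40×10⁵ h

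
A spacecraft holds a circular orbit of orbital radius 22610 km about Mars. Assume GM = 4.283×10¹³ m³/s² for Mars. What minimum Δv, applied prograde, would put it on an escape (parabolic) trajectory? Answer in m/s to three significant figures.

Δv ≈ 570 m/s

r = 22610 km = 2.261×10⁷ m.
Circular speed v_c = √(μ/r) = 1376 m/s.
Escape speed v_esc = √(2μ/r) = √2 × v_c = 1946 m/s.
Δv = v_esc − v_c = 570.1 m/s.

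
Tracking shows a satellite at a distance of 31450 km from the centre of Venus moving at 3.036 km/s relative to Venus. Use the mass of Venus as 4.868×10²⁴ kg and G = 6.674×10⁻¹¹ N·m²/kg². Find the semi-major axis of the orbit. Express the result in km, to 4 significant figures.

a ≈ 28390 km

μ = GM = 6.674×10⁻¹¹ × 4.868×10²⁴ = 3.249×10¹⁴ m³/s².
r = 3.145×10⁷ m.
Vis-viva rearranged: 1/a = 2/r − v²/μ = 6.359×10⁻⁸ − 2.837×10⁻⁸ = 3.522×10⁻⁸ m⁻¹.
a = 2.839×10⁷ m = 28391 km.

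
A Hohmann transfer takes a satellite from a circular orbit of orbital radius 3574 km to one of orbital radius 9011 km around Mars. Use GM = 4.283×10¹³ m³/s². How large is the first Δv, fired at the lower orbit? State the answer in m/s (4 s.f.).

Δv ≈ 680.8 m/s

r₁ = 3574 km = 3.574×10⁶ m.
r₂ = 9011 km = 9.011×10⁶ m.
Transfer ellipse a_t = (r₁ + r₂)/2 = 6.292×10⁶ m.
At r₁: circular v_c1 = √(μ/r₁) = 3462 m/s; transfer-periapsis v_p = √[μ(2/r₁ − 1/a_t)] = 4143 m/s.
Δv₁ = v_p − v_c1 = 680.8 m/s.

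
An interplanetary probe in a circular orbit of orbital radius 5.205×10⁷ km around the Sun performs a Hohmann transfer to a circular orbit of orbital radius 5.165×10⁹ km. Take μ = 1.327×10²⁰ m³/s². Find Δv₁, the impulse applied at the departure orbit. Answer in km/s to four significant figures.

r₁ = 5.205×10⁷ km = 5.205×10¹⁰ m.
r₂ = 5.165×10⁹ km = 5.165×10¹² m.
Transfer ellipse a_t = (r₁ + r₂)/2 = 2.609×10¹² m.
At r₁: circular v_c1 = √(μ/r₁) = 50490 m/s; transfer-perihelion v_p = √[μ(2/r₁ − 1/a_t)] = 71050 m/s.
Δv₁ = v_p − v_c1 = 20560 m/s.
= 20.56 km/s.

Δv ≈ 20.56 km/s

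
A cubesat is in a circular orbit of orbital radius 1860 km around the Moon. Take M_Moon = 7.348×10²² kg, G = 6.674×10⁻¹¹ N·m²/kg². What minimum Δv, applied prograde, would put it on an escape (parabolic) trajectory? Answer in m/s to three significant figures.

Δv ≈ 673 m/s

μ = GM = 6.674×10⁻¹¹ × 7.348×10²² = 4.904×10¹² m³/s².
r = 1860 km = 1.860×10⁶ m.
Circular speed v_c = √(μ/r) = 1624 m/s.
Escape speed v_esc = √(2μ/r) = √2 × v_c = 2296 m/s.
Δv = v_esc − v_c = 672.6 m/s.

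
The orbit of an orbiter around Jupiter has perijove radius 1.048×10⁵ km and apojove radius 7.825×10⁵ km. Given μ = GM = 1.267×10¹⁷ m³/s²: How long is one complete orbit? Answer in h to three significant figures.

Semi-major axis a = (r_p + r_a)/2 = (1.0480×10⁵ + 7.8250×10⁵)/2 = 4.4365×10⁵ km = 4.436×10⁸ m.
By Kepler's third law T = 2π√(a³/μ) = 2π × 2.625×10⁴ = 1.649×10⁵ s.
= 45.82 h.

T ≈ 45.8 h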